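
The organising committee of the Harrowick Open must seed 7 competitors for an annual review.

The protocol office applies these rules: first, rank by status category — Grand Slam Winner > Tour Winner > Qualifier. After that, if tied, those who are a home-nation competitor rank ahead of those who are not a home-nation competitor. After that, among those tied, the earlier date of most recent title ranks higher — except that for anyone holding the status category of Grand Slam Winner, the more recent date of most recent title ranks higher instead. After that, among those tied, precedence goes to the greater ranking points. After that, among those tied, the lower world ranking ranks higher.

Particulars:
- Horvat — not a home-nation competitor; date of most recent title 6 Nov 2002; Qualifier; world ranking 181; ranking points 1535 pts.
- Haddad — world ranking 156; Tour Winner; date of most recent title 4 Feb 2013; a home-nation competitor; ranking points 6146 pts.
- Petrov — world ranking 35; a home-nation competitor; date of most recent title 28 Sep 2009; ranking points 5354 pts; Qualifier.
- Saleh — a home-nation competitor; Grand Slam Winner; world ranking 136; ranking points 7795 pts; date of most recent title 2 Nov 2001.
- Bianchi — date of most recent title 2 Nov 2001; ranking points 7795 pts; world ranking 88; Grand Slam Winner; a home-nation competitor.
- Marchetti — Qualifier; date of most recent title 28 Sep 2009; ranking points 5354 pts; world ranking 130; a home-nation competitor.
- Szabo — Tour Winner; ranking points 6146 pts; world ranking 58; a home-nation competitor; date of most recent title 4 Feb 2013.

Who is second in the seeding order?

Saleh

By status category: Bianchi and Saleh (Grand Slam Winner); then Szabo and Haddad (Tour Winner); then Petrov, Marchetti and Horvat (Qualifier).
Bianchi and Saleh are each a home-nation competitor, so the next rule applies.
Bianchi and Saleh both have date of most recent title 2 Nov 2001, so the next rule applies.
Bianchi and Saleh both have ranking points 7795 pts, so the next rule applies.
Among Bianchi and Saleh, by world ranking (lower first): Bianchi (88) before Saleh (136).
Szabo and Haddad are each a home-nation competitor, so the next rule applies.
Szabo and Haddad both have date of most recent title 4 Feb 2013, so the next rule applies.
Szabo and Haddad both have ranking points 6146 pts, so the next rule applies.
Among Szabo and Haddad, by world ranking (lower first): Szabo (58) before Haddad (156).
Among Petrov, Marchetti and Horvat, a home-nation competitor before not a home-nation competitor: Petrov and Marchetti (a home-nation competitor) before Horvat (not a home-nation competitor).
Petrov and Marchetti both have date of most recent title 28 Sep 2009, so the next rule applies.
Petrov and Marchetti both have ranking points 5354 pts, so the next rule applies.
Among Petrov and Marchetti, by world ranking (lower first): Petrov (35) before Marchetti (130).
Order: Bianchi, Saleh, Szabo, Haddad, Petrov, Marchetti, Horvat.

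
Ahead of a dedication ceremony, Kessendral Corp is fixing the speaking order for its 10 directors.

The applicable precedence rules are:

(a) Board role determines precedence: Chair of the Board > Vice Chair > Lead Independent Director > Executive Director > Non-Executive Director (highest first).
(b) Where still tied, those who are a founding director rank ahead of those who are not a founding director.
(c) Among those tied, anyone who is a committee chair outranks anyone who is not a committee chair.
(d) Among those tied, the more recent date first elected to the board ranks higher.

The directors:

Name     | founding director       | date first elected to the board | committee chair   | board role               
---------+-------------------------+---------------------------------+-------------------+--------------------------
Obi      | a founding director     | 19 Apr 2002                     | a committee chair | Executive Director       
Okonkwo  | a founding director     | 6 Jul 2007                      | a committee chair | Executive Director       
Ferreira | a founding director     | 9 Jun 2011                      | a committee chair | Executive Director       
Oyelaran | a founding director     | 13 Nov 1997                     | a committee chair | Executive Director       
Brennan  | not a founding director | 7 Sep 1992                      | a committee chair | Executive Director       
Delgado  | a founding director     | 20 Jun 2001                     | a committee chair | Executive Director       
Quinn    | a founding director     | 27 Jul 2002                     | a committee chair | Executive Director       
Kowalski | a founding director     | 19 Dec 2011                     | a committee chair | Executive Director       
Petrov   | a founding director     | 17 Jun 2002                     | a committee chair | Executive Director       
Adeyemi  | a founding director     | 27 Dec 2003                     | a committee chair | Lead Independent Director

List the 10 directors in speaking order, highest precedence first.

By board role: Adeyemi (Lead Independent Director); then Kowalski, Ferreira, Okonkwo, Quinn, Petrov, Obi, Delgado, Oyelaran and Brennan (Executive Director).
Among Kowalski, Ferreira, Okonkwo, Quinn, Petrov, Obi, Delgado, Oyelaran and Brennan, a founding director before not a founding director: Kowalski, Ferreira, Okonkwo, Quinn, Petrov, Obi, Delgado and Oyelaran (a founding director) before Brennan (not a founding director).
Kowalski, Ferreira, Okonkwo, Quinn, Petrov, Obi, Delgado and Oyelaran are each a committee chair, so the next rule applies.
Among Kowalski, Ferreira, Okonkwo, Quinn, Petrov, Obi, Delgado and Oyelaran, by date first elected to the board (later first): Kowalski (19 Dec 2011) before Ferreira (9 Jun 2011) before Okonkwo (6 Jul 2007) before Quinn (27 Jul 2002) before Petrov (17 Jun 2002) before Obi (19 Apr 2002) before Delgado (20 Jun 2001) before Oyelaran (13 Nov 1997).
Full order: Adeyemi, Kowalski, Ferreira, Okonkwo, Quinn, Petrov, Obi, Delgado, Oyelaran, Brennan.

Adeyemi, Kowalski, Ferreira, Okonkwo, Quinn, Petrov, Obi, Delgado, Oyelaran, Brennan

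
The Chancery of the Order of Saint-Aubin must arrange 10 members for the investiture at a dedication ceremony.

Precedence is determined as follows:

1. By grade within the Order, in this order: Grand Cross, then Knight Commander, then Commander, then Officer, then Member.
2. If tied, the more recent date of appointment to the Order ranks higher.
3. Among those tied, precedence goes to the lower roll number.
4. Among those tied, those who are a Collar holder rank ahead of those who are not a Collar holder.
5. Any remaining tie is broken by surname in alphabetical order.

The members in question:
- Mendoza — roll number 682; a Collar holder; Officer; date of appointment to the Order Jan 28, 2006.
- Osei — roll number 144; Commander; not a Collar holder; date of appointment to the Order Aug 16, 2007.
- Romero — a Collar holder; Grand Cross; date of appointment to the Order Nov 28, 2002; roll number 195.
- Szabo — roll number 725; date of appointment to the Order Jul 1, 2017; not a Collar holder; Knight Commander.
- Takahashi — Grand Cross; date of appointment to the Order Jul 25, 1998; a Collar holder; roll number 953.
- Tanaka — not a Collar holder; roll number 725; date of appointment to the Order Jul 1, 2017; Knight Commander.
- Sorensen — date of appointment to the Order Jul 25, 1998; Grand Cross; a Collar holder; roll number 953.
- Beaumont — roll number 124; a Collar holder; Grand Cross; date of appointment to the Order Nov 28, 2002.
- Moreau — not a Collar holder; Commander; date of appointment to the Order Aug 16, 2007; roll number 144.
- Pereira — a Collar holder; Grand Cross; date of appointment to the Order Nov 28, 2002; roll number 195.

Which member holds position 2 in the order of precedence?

By grade within the Order: Beaumont, Pereira, Romero, Sorensen and Takahashi (Grand Cross); then Szabo and Tanaka (Knight Commander); then Moreau and Osei (Commander); then Mendoza (Officer).
Among Beaumont, Pereira, Romero, Sorensen and Takahashi, by date of appointment to the Order (later first): Beaumont, Pereira and Romero (Nov 28, 2002) before Sorensen and Takahashi (Jul 25, 1998).
Among Beaumont, Pereira and Romero, by roll number (lower first): Beaumont (124) before Pereira and Romero (195).
Pereira and Romero are each a Collar holder, so the next rule applies.
Among Pereira and Romero, alphabetically by surname: Pereira before Romero.
Sorensen and Takahashi both have roll number 953, so the next rule applies.
Sorensen and Takahashi are each a Collar holder, so the next rule applies.
Among Sorensen and Takahashi, alphabetically by surname: Sorensen before Takahashi.
Szabo and Tanaka both have date of appointment to the Order Jul 1, 2017, so the next rule applies.
Szabo and Tanaka both have roll number 725, so the next rule applies.
Szabo and Tanaka are each not a Collar holder, so the next rule applies.
Among Szabo and Tanaka, alphabetically by surname: Szabo before Tanaka.
Moreau and Osei both have date of appointment to the Order Aug 16, 2007, so the next rule applies.
Moreau and Osei both have roll number 144, so the next rule applies.
Moreau and Osei are each not a Collar holder, so the next rule applies.
Among Moreau and Osei, alphabetically by surname: Moreau before Osei.
Order: Beaumont, Pereira, Romero, Sorensen, Takahashi, Szabo, Tanaka, Moreau, Osei, Mendoza.

Pereira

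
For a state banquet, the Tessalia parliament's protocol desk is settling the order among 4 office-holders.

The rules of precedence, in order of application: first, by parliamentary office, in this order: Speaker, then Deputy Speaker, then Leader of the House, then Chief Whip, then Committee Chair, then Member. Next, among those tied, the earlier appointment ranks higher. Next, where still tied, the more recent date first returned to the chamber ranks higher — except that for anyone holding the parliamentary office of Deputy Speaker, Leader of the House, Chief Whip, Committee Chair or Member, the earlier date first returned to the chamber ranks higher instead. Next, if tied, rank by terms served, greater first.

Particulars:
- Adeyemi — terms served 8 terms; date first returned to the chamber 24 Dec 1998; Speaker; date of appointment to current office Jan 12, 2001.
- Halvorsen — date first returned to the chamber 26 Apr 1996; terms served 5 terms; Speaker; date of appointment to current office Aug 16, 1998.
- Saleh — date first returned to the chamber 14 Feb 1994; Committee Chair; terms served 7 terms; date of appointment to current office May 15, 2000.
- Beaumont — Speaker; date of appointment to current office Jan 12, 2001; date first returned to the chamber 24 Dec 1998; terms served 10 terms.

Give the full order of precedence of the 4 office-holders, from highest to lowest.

Halvorsen, Beaumont, Adeyemi, Saleh

By parliamentary office: Halvorsen, Beaumont and Adeyemi (Speaker); then Saleh (Committee Chair).
Among Halvorsen, Beaumont and Adeyemi, by date of appointment to current office (earlier first): Halvorsen (Aug 16, 1998) before Beaumont and Adeyemi (Jan 12, 2001).
Beaumont and Adeyemi both have date first returned to the chamber 24 Dec 1998, so the next rule applies.
Among Beaumont and Adeyemi, by terms served (higher first): Beaumont (10 terms) before Adeyemi (8 terms).
Full order: Halvorsen, Beaumont, Adeyemi, Saleh.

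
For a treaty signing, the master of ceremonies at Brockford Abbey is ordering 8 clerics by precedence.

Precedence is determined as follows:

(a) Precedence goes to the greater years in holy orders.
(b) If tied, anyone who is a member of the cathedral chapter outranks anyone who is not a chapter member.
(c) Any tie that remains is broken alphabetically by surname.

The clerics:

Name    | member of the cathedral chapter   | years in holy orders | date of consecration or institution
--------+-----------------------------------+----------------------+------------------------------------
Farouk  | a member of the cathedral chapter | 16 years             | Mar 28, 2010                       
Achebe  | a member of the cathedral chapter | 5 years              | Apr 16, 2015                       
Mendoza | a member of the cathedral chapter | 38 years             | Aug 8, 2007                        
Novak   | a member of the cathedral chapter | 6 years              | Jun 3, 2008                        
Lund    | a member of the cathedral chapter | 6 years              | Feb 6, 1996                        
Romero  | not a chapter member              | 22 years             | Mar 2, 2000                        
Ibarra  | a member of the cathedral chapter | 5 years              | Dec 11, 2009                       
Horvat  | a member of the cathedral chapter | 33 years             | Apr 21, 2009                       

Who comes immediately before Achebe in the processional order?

By years in holy orders (higher first): Mendoza (38 years); then Horvat (33 years); then Romero (22 years); then Farouk (16 years); then Lund and Novak (both 6 years); then Achebe and Ibarra (both 5 years).
Lund and Novak are each a member of the cathedral chapter, so the next rule applies.
Among Lund and Novak, alphabetically by surname: Lund before Novak.
Achebe and Ibarra are each a member of the cathedral chapter, so the next rule applies.
Among Achebe and Ibarra, alphabetically by surname: Achebe before Ibarra.
Order: Mendoza, Horvat, Romero, Farouk, Lund, Novak, Achebe, Ibarra.

Novak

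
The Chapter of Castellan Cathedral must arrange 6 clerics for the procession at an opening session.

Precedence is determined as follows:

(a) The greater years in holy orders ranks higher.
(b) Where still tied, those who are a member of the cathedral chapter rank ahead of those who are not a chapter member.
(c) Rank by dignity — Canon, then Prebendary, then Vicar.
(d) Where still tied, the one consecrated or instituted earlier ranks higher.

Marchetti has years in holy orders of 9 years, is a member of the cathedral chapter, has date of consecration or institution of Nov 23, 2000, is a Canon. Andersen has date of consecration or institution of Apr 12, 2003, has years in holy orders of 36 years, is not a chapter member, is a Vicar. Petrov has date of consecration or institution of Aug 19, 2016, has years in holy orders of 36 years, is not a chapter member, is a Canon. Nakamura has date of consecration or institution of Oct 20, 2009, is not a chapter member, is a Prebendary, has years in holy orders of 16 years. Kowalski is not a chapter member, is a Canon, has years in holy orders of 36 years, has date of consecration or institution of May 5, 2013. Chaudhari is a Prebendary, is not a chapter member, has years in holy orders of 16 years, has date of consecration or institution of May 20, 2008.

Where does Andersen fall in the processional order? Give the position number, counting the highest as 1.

By years in holy orders (higher first): Kowalski, Petrov and Andersen (each 36 years); then Chaudhari and Nakamura (both 16 years); then Marchetti (9 years).
Kowalski, Petrov and Andersen are each not a chapter member, so the next rule applies.
Among Kowalski, Petrov and Andersen, by dignity: Kowalski and Petrov (Canon) before Andersen (Vicar).
Among Kowalski and Petrov, by date of consecration or institution (earlier first): Kowalski (May 5, 2013) before Petrov (Aug 19, 2016).
Chaudhari and Nakamura are each not a chapter member, so the next rule applies.
Chaudhari and Nakamura are each Prebendary, so the next rule applies.
Among Chaudhari and Nakamura, by date of consecration or institution (earlier first): Chaudhari (May 20, 2008) before Nakamura (Oct 20, 2009).
Order: Kowalski, Petrov, Andersen, Chaudhari, Nakamura, Marchetti. So position 3.

3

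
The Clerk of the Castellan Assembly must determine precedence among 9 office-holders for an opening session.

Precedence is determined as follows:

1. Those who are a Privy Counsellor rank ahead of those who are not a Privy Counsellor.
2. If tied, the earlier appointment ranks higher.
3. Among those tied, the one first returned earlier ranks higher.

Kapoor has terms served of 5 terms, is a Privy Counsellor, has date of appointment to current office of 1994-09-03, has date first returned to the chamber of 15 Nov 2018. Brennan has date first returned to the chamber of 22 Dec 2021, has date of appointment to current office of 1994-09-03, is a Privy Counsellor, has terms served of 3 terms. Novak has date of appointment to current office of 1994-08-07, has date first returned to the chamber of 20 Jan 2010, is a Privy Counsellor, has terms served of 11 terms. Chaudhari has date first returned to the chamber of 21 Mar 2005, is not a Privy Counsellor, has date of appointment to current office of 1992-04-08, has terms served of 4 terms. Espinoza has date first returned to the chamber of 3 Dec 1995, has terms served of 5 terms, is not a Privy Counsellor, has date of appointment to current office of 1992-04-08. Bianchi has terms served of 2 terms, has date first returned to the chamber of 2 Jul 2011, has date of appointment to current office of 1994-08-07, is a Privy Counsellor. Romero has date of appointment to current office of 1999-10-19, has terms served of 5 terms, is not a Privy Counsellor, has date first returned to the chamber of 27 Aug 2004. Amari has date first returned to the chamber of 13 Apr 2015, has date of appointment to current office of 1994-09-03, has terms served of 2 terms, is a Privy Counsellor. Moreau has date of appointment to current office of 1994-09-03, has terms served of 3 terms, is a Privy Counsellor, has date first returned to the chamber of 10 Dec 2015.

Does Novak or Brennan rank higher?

By the first rule: Novak, Bianchi, Amari, Moreau, Kapoor and Brennan (each a Privy Counsellor); then Espinoza, Chaudhari and Romero (each not a Privy Counsellor).
Among Novak, Bianchi, Amari, Moreau, Kapoor and Brennan, by date of appointment to current office (earlier first): Novak and Bianchi (1994-08-07) before Amari, Moreau, Kapoor and Brennan (1994-09-03).
Among Novak and Bianchi, by date first returned to the chamber (earlier first): Novak (20 Jan 2010) before Bianchi (2 Jul 2011).
Among Amari, Moreau, Kapoor and Brennan, by date first returned to the chamber (earlier first): Amari (13 Apr 2015) before Moreau (10 Dec 2015) before Kapoor (15 Nov 2018) before Brennan (22 Dec 2021).
Among Espinoza, Chaudhari and Romero, by date of appointment to current office (earlier first): Espinoza and Chaudhari (1992-04-08) before Romero (1999-10-19).
Among Espinoza and Chaudhari, by date first returned to the chamber (earlier first): Espinoza (3 Dec 1995) before Chaudhari (21 Mar 2005).
So Novak takes precedence.

Novak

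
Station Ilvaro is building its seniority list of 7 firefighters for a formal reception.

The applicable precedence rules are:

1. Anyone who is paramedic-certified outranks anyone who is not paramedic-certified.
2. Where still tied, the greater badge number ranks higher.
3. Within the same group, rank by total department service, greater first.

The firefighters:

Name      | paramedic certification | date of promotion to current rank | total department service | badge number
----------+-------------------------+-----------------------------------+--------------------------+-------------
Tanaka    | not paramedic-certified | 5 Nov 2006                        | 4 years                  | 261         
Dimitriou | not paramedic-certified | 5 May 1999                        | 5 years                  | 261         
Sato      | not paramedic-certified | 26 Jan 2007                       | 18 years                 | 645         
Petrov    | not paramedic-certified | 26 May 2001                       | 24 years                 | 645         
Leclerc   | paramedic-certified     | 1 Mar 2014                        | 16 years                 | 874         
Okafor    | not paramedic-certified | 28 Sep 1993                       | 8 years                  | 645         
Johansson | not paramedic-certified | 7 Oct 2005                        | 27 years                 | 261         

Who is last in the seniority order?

By the first rule: Leclerc (paramedic-certified); then Petrov, Sato, Okafor, Johansson, Dimitriou and Tanaka (each not paramedic-certified).
Among Petrov, Sato, Okafor, Johansson, Dimitriou and Tanaka, by badge number (higher first): Petrov, Sato and Okafor (645) before Johansson, Dimitriou and Tanaka (261).
Among Petrov, Sato and Okafor, by total department service (higher first): Petrov (24 years) before Sato (18 years) before Okafor (8 years).
Among Johansson, Dimitriou and Tanaka, by total department service (higher first): Johansson (27 years) before Dimitriou (5 years) before Tanaka (4 years).
Order: Leclerc, Petrov, Sato, Okafor, Johansson, Dimitriou, Tanaka.

Tanaka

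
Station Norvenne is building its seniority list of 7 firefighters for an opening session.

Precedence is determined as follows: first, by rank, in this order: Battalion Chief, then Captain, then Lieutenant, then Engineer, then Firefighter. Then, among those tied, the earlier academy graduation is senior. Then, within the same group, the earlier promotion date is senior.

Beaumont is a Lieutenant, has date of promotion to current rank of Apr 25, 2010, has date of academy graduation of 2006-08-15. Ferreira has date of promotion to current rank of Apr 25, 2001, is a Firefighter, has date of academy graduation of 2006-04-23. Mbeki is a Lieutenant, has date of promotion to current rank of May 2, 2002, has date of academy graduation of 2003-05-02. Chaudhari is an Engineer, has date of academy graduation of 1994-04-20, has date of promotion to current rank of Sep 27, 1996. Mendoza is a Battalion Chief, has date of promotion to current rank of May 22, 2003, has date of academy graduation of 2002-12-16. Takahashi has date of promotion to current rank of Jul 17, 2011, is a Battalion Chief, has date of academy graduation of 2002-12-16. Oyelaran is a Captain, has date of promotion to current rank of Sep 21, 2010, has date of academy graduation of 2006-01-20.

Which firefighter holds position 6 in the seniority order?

By rank: Mendoza and Takahashi (Battalion Chief); then Oyelaran (Captain); then Mbeki and Beaumont (Lieutenant); then Chaudhari (Engineer); then Ferreira (Firefighter).
Mendoza and Takahashi both have date of academy graduation 2002-12-16, so the next rule applies.
Among Mendoza and Takahashi, by date of promotion to current rank (earlier first): Mendoza (May 22, 2003) before Takahashi (Jul 17, 2011).
Among Mbeki and Beaumont, by date of academy graduation (earlier first): Mbeki (2003-05-02) before Beaumont (2006-08-15).
Order: Mendoza, Takahashi, Oyelaran, Mbeki, Beaumont, Chaudhari, Ferreira.

Chaudhari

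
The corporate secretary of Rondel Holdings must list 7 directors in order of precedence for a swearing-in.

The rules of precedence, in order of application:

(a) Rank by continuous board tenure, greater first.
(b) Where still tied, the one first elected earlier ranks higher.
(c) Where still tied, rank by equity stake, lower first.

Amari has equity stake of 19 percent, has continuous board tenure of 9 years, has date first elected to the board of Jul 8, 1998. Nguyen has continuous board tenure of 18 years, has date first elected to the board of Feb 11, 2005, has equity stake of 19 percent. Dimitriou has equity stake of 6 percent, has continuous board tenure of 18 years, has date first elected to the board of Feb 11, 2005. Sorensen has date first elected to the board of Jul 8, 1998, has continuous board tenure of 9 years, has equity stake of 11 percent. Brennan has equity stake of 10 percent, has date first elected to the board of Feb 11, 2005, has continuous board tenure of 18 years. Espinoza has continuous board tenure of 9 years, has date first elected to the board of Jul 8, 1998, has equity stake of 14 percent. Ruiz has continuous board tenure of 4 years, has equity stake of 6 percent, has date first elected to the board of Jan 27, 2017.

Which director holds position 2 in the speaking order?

By continuous board tenure (higher first): Dimitriou, Brennan and Nguyen (each 18 years); then Sorensen, Espinoza and Amari (each 9 years); then Ruiz (4 years).
Dimitriou, Brennan and Nguyen all have date first elected to the board Feb 11, 2005, so the next rule applies.
Among Dimitriou, Brennan and Nguyen, by equity stake (lower first): Dimitriou (6 percent) before Brennan (10 percent) before Nguyen (19 percent).
Sorensen, Espinoza and Amari all have date first elected to the board Jul 8, 1998, so the next rule applies.
Among Sorensen, Espinoza and Amari, by equity stake (lower first): Sorensen (11 percent) before Espinoza (14 percent) before Amari (19 percent).
Order: Dimitriou, Brennan, Nguyen, Sorensen, Espinoza, Amari, Ruiz.

Brennan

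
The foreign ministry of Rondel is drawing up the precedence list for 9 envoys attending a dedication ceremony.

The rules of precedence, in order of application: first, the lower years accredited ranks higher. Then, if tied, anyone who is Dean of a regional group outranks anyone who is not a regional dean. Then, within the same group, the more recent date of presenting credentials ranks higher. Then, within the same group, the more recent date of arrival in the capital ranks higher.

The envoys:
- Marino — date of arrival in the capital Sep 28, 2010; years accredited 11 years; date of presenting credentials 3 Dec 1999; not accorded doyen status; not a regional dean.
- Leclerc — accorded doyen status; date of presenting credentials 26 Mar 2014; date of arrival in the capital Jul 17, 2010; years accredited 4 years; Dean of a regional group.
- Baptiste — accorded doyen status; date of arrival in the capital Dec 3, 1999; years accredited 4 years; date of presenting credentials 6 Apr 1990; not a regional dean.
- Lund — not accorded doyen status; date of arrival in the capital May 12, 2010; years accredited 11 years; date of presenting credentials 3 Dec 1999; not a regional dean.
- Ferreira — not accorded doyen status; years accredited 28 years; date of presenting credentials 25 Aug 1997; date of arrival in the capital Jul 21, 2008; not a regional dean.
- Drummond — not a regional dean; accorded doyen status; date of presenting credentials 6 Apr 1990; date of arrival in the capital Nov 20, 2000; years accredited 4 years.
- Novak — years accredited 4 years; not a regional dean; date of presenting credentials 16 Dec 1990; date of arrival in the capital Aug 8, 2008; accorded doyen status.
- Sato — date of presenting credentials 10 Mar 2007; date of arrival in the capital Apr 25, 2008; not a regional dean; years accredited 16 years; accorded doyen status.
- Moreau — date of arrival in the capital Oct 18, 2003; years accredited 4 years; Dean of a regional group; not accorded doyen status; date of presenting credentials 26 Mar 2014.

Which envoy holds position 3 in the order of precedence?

By years accredited (lower first): Leclerc, Moreau, Novak, Drummond and Baptiste (each 4 years); then Marino and Lund (both 11 years); then Sato (16 years); then Ferreira (28 years).
Among Leclerc, Moreau, Novak, Drummond and Baptiste, Dean of a regional group before not a regional dean: Leclerc and Moreau (Dean of a regional group) before Novak, Drummond and Baptiste (not a regional dean).
Leclerc and Moreau both have date of presenting credentials 26 Mar 2014, so the next rule applies.
Among Leclerc and Moreau, by date of arrival in the capital (later first): Leclerc (Jul 17, 2010) before Moreau (Oct 18, 2003).
Among Novak, Drummond and Baptiste, by date of presenting credentials (later first): Novak (16 Dec 1990) before Drummond and Baptiste (6 Apr 1990).
Among Drummond and Baptiste, by date of arrival in the capital (later first): Drummond (Nov 20, 2000) before Baptiste (Dec 3, 1999).
Marino and Lund are each not a regional dean, so the next rule applies.
Marino and Lund both have date of presenting credentials 3 Dec 1999, so the next rule applies.
Among Marino and Lund, by date of arrival in the capital (later first): Marino (Sep 28, 2010) before Lund (May 12, 2010).
Order: Leclerc, Moreau, Novak, Drummond, Baptiste, Marino, Lund, Sato, Ferreira.

Novak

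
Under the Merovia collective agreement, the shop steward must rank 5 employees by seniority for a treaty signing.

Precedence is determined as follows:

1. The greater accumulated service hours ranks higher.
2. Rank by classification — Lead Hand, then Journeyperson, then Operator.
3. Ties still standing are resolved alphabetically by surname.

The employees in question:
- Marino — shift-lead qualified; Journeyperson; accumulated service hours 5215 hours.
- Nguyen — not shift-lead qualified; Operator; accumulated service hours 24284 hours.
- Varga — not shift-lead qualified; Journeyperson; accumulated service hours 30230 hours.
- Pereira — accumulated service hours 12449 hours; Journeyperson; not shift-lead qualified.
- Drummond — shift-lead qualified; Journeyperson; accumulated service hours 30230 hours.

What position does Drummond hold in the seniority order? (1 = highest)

1

By accumulated service hours (higher first): Drummond and Varga (both 30230 hours); then Nguyen (24284 hours); then Pereira (12449 hours); then Marino (5215 hours).
Drummond and Varga are each Journeyperson, so the next rule applies.
Among Drummond and Varga, alphabetically by surname: Drummond before Varga.
Order: Drummond, Varga, Nguyen, Pereira, Marino. So position 1.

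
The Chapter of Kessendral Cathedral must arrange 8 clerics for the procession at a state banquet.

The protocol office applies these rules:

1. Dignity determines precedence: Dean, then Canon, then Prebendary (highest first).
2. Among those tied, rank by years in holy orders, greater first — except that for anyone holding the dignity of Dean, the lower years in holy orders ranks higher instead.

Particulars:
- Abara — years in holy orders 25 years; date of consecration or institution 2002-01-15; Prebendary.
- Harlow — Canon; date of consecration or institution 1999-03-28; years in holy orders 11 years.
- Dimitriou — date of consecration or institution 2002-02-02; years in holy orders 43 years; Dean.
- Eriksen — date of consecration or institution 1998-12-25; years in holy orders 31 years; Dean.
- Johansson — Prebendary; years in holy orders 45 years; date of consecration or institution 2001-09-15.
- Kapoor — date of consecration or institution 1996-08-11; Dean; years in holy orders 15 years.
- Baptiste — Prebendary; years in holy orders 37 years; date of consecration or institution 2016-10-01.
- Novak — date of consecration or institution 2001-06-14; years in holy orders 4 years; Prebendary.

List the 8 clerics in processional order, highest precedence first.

Kapoor, Eriksen, Dimitriou, Harlow, Johansson, Baptiste, Abara, Novak

By dignity: Kapoor, Eriksen and Dimitriou (Dean); then Harlow (Canon); then Johansson, Baptiste, Abara and Novak (Prebendary).
Among Kapoor, Eriksen and Dimitriou, by years in holy orders (lower first) (reversed rule for this group): Kapoor (15 years) before Eriksen (31 years) before Dimitriou (43 years).
Among Johansson, Baptiste, Abara and Novak, by years in holy orders (higher first): Johansson (45 years) before Baptiste (37 years) before Abara (25 years) before Novak (4 years).
Full order: Kapoor, Eriksen, Dimitriou, Harlow, Johansson, Baptiste, Abara, Novak.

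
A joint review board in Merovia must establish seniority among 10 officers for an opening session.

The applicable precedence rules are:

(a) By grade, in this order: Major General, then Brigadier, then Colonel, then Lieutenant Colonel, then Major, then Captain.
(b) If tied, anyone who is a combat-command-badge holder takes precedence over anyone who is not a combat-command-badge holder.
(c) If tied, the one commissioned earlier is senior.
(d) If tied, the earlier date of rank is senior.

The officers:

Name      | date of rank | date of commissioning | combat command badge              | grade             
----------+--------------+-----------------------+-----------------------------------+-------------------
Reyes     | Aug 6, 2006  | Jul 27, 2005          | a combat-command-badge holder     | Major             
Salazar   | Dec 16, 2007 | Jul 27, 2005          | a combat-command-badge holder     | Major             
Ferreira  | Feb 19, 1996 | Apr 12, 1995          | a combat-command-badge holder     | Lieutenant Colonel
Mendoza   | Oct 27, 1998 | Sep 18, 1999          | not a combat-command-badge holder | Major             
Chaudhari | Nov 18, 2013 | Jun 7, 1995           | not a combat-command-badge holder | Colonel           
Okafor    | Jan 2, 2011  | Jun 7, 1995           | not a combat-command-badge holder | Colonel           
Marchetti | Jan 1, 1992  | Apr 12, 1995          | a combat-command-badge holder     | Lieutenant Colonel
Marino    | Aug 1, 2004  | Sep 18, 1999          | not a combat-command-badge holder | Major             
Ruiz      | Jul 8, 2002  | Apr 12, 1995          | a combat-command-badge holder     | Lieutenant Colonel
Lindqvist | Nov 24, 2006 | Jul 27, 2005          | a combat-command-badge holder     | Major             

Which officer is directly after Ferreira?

By grade: Okafor and Chaudhari (Colonel); then Marchetti, Ferreira and Ruiz (Lieutenant Colonel); then Reyes, Lindqvist, Salazar, Mendoza and Marino (Major).
Okafor and Chaudhari are each not a combat-command-badge holder, so the next rule applies.
Okafor and Chaudhari both have date of commissioning Jun 7, 1995, so the next rule applies.
Among Okafor and Chaudhari, by date of rank (earlier first): Okafor (Jan 2, 2011) before Chaudhari (Nov 18, 2013).
Marchetti, Ferreira and Ruiz are each a combat-command-badge holder, so the next rule applies.
Marchetti, Ferreira and Ruiz all have date of commissioning Apr 12, 1995, so the next rule applies.
Among Marchetti, Ferreira and Ruiz, by date of rank (earlier first): Marchetti (Jan 1, 1992) before Ferreira (Feb 19, 1996) before Ruiz (Jul 8, 2002).
Among Reyes, Lindqvist, Salazar, Mendoza and Marino, a combat-command-badge holder before not a combat-command-badge holder: Reyes, Lindqvist and Salazar (a combat-command-badge holder) before Mendoza and Marino (not a combat-command-badge holder).
Reyes, Lindqvist and Salazar all have date of commissioning Jul 27, 2005, so the next rule applies.
Among Reyes, Lindqvist and Salazar, by date of rank (earlier first): Reyes (Aug 6, 2006) before Lindqvist (Nov 24, 2006) before Salazar (Dec 16, 2007).
Mendoza and Marino both have date of commissioning Sep 18, 1999, so the next rule applies.
Among Mendoza and Marino, by date of rank (earlier first): Mendoza (Oct 27, 1998) before Marino (Aug 1, 2004).
Order: Okafor, Chaudhari, Marchetti, Ferreira, Ruiz, Reyes, Lindqvist, Salazar, Mendoza, Marino.

Ruiz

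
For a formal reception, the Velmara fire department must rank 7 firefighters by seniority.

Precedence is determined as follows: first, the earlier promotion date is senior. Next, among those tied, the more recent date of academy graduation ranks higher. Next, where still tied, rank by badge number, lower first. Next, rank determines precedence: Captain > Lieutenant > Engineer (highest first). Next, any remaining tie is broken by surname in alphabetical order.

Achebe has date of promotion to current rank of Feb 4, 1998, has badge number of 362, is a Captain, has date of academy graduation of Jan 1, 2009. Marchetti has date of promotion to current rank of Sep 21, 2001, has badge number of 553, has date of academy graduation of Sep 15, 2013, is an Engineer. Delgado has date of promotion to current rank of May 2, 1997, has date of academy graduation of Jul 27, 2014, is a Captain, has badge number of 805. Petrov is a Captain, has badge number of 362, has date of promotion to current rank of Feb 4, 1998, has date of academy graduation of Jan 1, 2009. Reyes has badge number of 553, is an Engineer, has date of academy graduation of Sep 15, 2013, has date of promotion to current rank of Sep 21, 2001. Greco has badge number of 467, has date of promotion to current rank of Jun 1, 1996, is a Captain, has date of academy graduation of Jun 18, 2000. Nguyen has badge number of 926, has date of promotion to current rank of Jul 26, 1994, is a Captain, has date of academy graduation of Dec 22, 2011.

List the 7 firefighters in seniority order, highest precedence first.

Nguyen, Greco, Delgado, Achebe, Petrov, Marchetti, Reyes

By date of promotion to current rank (earlier first): Nguyen (Jul 26, 1994); then Greco (Jun 1, 1996); then Delgado (May 2, 1997); then Achebe and Petrov (both Feb 4, 1998); then Marchetti and Reyes (both Sep 21, 2001).
Achebe and Petrov both have date of academy graduation Jan 1, 2009, so the next rule applies.
Achebe and Petrov both have badge number 362, so the next rule applies.
Achebe and Petrov are each Captain, so the next rule applies.
Among Achebe and Petrov, alphabetically by surname: Achebe before Petrov.
Marchetti and Reyes both have date of academy graduation Sep 15, 2013, so the next rule applies.
Marchetti and Reyes both have badge number 553, so the next rule applies.
Marchetti and Reyes are each Engineer, so the next rule applies.
Among Marchetti and Reyes, alphabetically by surname: Marchetti before Reyes.
Full order: Nguyen, Greco, Delgado, Achebe, Petrov, Marchetti, Reyes.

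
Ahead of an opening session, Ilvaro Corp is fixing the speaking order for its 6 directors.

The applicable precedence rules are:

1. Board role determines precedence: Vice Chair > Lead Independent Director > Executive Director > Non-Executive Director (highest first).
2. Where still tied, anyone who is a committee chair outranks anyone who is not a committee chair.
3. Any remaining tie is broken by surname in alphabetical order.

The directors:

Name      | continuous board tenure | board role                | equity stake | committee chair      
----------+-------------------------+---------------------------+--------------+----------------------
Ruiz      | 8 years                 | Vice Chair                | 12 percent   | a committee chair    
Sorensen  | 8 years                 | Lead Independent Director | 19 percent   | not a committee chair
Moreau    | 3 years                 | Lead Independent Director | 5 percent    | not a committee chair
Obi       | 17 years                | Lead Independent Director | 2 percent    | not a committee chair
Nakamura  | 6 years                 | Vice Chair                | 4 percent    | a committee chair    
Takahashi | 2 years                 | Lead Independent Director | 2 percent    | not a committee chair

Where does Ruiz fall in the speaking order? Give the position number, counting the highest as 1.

2

By board role: Nakamura and Ruiz (Vice Chair); then Moreau, Obi, Sorensen and Takahashi (Lead Independent Director).
Nakamura and Ruiz are each a committee chair, so the next rule applies.
Among Nakamura and Ruiz, alphabetically by surname: Nakamura before Ruiz.
Moreau, Obi, Sorensen and Takahashi are each not a committee chair, so the next rule applies.
Among Moreau, Obi, Sorensen and Takahashi, alphabetically by surname: Moreau before Obi before Sorensen before Takahashi.
Order: Nakamura, Ruiz, Moreau, Obi, Sorensen, Takahashi. So position 2.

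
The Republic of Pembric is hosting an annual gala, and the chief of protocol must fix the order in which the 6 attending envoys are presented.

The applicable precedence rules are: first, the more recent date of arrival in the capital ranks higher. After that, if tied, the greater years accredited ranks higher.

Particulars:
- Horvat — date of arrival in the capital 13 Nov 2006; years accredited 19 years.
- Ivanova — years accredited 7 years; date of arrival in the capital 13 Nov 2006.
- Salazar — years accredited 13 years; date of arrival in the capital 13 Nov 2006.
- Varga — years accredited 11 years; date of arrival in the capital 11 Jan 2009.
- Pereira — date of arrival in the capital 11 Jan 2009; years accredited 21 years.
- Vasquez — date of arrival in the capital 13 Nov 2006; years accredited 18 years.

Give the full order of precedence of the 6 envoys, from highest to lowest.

By date of arrival in the capital (later first): Pereira and Varga (both 11 Jan 2009); then Horvat, Vasquez, Salazar and Ivanova (each 13 Nov 2006).
Among Pereira and Varga, by years accredited (higher first): Pereira (21 years) before Varga (11 years).
Among Horvat, Vasquez, Salazar and Ivanova, by years accredited (higher first): Horvat (19 years) before Vasquez (18 years) before Salazar (13 years) before Ivanova (7 years).
Full order: Pereira, Varga, Horvat, Vasquez, Salazar, Ivanova.

Pereira, Varga, Horvat, Vasquez, Salazar, Ivanova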